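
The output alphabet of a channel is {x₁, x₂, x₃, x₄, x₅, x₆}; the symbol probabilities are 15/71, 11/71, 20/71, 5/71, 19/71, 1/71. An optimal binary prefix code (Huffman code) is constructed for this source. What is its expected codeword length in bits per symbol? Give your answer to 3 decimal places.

2.324 bits/symbol

Repeatedly combine the two least-probable nodes; the expected code length is the sum of the merged weights.
merge 1/71 + 5/71 → 6/71
merge 6/71 + 11/71 → 17/71
merge 15/71 + 17/71 → 32/71
merge 19/71 + 20/71 → 39/71
merge 32/71 + 39/71 → 1
L = 6/71 + 17/71 + 32/71 + 39/71 + 1 = 165/71 ≈ 2.324 bits/symbol.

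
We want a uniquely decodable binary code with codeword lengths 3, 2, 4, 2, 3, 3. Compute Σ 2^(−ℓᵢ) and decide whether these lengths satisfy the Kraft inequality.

With common denominator 2^4 = 16: Σ 2^(−ℓᵢ) = 2/16 + 4/16 + 1/16 + 4/16 + 2/16 + 2/16 = 15/16 = 0.9375.
Kraft's inequality requires Σ ≤ 1; here Σ = 0.9375 ≤ 1, so such a prefix code exists.

0.9375; yes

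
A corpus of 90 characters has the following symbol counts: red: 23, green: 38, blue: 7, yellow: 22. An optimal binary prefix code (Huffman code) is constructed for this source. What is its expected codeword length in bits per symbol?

Probabilities are the counts divided by 90.
Repeatedly combine the two least-probable nodes; the expected code length is the sum of the merged weights.
merge 7/90 + 11/45 → 29/90
merge 23/90 + 29/90 → 26/45
merge 19/45 + 26/45 → 1
L = 29/90 + 26/45 + 1 = 19/10 = 1.9 bits/symbol.

1.9 bits/symbol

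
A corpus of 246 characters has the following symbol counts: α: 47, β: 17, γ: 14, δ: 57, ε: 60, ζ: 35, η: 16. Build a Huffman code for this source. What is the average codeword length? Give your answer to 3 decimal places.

2.646 bits/symbol

Probabilities are the counts divided by 246.
Repeatedly combine the two least-probable nodes; the expected code length is the sum of the merged weights.
merge 7/123 + 8/123 → 5/41
merge 17/246 + 5/41 → 47/246
merge 35/246 + 47/246 → 1/3
merge 47/246 + 19/82 → 52/123
merge 10/41 + 1/3 → 71/123
merge 52/123 + 71/123 → 1
L = 5/41 + 47/246 + 1/3 + 52/123 + 71/123 + 1 = 217/82 ≈ 2.646 bits/symbol.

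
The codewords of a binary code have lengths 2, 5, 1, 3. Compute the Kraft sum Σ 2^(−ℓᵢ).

With common denominator 2^5 = 32: Σ 2^(−ℓᵢ) = 8/32 + 1/32 + 16/32 + 4/32 = 29/32 = 0.90625.

0.90625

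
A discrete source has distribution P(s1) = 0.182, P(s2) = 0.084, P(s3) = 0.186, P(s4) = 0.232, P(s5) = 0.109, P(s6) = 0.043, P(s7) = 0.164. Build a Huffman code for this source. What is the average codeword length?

Repeatedly combine the two least-probable nodes; the expected code length is the sum of the merged weights.
merge 43/1000 + 21/250 → 127/1000
merge 109/1000 + 127/1000 → 59/250
merge 41/250 + 91/500 → 173/500
merge 93/500 + 29/125 → 209/500
merge 59/250 + 173/500 → 291/500
merge 209/500 + 291/500 → 1
L = 127/1000 + 59/250 + 173/500 + 209/500 + 291/500 + 1 = 2709/1000 = 2.709 bits/symbol.

2.709 bits/symbol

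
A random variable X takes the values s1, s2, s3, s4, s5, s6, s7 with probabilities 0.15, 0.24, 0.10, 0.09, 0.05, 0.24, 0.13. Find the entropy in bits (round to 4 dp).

H = −Σ pᵢ log₂ pᵢ.
−0.15·log₂(0.15) = 0.4105
−0.24·log₂(0.24) = 0.4941
−0.10·log₂(0.10) = 0.3322
−0.09·log₂(0.09) = 0.3127
−0.05·log₂(0.05) = 0.2161
−0.24·log₂(0.24) = 0.4941
−0.13·log₂(0.13) = 0.3826
Sum ≈ 2.6424 → 2.6424 bits.

2.6424 bits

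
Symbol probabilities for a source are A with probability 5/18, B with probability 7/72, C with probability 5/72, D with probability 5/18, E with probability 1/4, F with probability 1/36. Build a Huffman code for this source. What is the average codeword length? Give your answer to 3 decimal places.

2.292 bits/symbol

Repeatedly combine the two least-probable nodes; the expected code length is the sum of the merged weights.
merge 1/36 + 5/72 → 7/72
merge 7/72 + 7/72 → 7/36
merge 7/36 + 1/4 → 4/9
merge 5/18 + 5/18 → 5/9
merge 4/9 + 5/9 → 1
L = 7/72 + 7/36 + 4/9 + 5/9 + 1 = 55/24 ≈ 2.292 bits/symbol.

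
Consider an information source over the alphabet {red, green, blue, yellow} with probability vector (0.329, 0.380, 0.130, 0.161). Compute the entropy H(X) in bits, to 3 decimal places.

1.865 bits

H = −Σ pᵢ log₂ pᵢ.
−0.329·log₂(0.329) = 0.5277
−0.380·log₂(0.380) = 0.5305
−0.130·log₂(0.130) = 0.3826
−0.161·log₂(0.161) = 0.4242
Sum ≈ 1.8650 → 1.865 bits.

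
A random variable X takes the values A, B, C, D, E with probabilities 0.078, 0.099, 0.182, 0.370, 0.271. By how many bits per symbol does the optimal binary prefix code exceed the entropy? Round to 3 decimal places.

Entropy H = −Σ p log₂ p ≈ 2.1059 bits.
Huffman merges: 39/500+99/1000→177/1000; 177/1000+91/500→359/1000; 271/1000+359/1000→63/100; 37/100+63/100→1. L = 1083/500 ≈ 2.1660.
L − H = 2.1660 − 2.1059 = 0.060 bits.

0.060 bits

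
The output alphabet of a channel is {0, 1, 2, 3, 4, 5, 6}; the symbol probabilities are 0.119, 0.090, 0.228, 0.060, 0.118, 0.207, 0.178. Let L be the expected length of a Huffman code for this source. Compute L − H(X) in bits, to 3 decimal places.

0.030 bits

Entropy H = −Σ p log₂ p ≈ 2.6853 bits.
Huffman merges: 3/50+9/100→3/20; 59/500+119/1000→237/1000; 3/20+89/500→41/125; 207/1000+57/250→87/200; 237/1000+41/125→113/200; 87/200+113/200→1. L = 543/200 ≈ 2.7150.
L − H = 2.7150 − 2.6853 = 0.030 bits.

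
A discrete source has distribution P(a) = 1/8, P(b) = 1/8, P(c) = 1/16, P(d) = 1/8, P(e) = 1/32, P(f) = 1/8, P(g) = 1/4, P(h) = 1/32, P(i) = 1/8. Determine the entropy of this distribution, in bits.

2.9375 bits

Each probability is a power of 1/2, so log₂(1/p) is an integer.
H = Σ p·log₂(1/p) = 1/8·3 + 1/8·3 + 1/16·4 + 1/8·3 + 1/32·5 + 1/8·3 + 1/4·2 + 1/32·5 + 1/8·3 = 2.9375 bits.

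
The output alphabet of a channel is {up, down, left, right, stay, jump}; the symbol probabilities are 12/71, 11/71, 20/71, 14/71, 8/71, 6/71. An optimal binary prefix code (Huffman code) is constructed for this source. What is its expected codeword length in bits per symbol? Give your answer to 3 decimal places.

Repeatedly combine the two least-probable nodes; the expected code length is the sum of the merged weights.
merge 6/71 + 8/71 → 14/71
merge 11/71 + 12/71 → 23/71
merge 14/71 + 14/71 → 28/71
merge 20/71 + 23/71 → 43/71
merge 28/71 + 43/71 → 1
L = 14/71 + 23/71 + 28/71 + 43/71 + 1 = 179/71 ≈ 2.521 bits/symbol.

2.521 bits/symbol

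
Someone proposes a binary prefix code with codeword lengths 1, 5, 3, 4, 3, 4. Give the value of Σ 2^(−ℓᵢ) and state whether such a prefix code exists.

0.90625; yes

With common denominator 2^5 = 32: Σ 2^(−ℓᵢ) = 16/32 + 1/32 + 4/32 + 2/32 + 4/32 + 2/32 = 29/32 = 0.90625.
Kraft's inequality requires Σ ≤ 1; here Σ = 0.90625 ≤ 1, so such a prefix code exists.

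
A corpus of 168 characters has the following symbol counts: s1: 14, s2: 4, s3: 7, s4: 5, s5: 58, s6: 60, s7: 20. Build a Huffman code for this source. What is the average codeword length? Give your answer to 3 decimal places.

Probabilities are the counts divided by 168.
Repeatedly combine the two least-probable nodes; the expected code length is the sum of the merged weights.
merge 1/42 + 5/168 → 3/56
merge 1/24 + 3/56 → 2/21
merge 1/12 + 2/21 → 5/28
merge 5/42 + 5/28 → 25/84
merge 25/84 + 29/84 → 9/14
merge 5/14 + 9/14 → 1
L = 3/56 + 2/21 + 5/28 + 25/84 + 9/14 + 1 = 127/56 ≈ 2.268 bits/symbol.

2.268 bits/symbol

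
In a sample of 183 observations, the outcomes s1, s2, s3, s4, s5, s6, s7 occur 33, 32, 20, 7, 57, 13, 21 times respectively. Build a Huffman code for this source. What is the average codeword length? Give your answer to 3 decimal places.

2.617 bits/symbol

Probabilities are the counts divided by 183.
Repeatedly combine the two least-probable nodes; the expected code length is the sum of the merged weights.
merge 7/183 + 13/183 → 20/183
merge 20/183 + 20/183 → 40/183
merge 7/61 + 32/183 → 53/183
merge 11/61 + 40/183 → 73/183
merge 53/183 + 19/61 → 110/183
merge 73/183 + 110/183 → 1
L = 20/183 + 40/183 + 53/183 + 73/183 + 110/183 + 1 = 479/183 ≈ 2.617 bits/symbol.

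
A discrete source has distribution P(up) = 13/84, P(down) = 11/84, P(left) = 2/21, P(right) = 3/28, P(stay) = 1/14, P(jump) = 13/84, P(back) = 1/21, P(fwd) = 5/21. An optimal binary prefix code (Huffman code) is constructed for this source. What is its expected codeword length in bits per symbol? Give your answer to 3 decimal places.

Repeatedly combine the two least-probable nodes; the expected code length is the sum of the merged weights.
merge 1/21 + 1/14 → 5/42
merge 2/21 + 3/28 → 17/84
merge 5/42 + 11/84 → 1/4
merge 13/84 + 13/84 → 13/42
merge 17/84 + 5/21 → 37/84
merge 1/4 + 13/42 → 47/84
merge 37/84 + 47/84 → 1
L = 5/42 + 17/84 + 1/4 + 13/42 + 37/84 + 47/84 + 1 = 121/42 ≈ 2.881 bits/symbol.

2.881 bits/symbol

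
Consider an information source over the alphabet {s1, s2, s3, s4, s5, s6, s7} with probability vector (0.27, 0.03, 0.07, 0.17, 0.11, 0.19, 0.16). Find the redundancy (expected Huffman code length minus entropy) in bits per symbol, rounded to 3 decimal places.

Entropy H = −Σ p log₂ p ≈ 2.5935 bits.
Huffman merges: 3/100+7/100→1/10; 1/10+11/100→21/100; 4/25+17/100→33/100; 19/100+21/100→2/5; 27/100+33/100→3/5; 2/5+3/5→1. L = 66/25 ≈ 2.6400.
L − H = 2.6400 − 2.5935 = 0.047 bits.

0.047 bits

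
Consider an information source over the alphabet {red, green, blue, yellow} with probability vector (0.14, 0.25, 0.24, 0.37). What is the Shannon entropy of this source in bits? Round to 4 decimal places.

1.9220 bits

H = −Σ pᵢ log₂ pᵢ.
−0.14·log₂(0.14) = 0.3971
−0.25·log₂(0.25) = 0.5000
−0.24·log₂(0.24) = 0.4941
−0.37·log₂(0.37) = 0.5307
Sum ≈ 1.9220 → 1.9220 bits.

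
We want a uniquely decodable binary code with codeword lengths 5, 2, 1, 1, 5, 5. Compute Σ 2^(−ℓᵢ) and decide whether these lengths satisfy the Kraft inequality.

With common denominator 2^5 = 32: Σ 2^(−ℓᵢ) = 1/32 + 8/32 + 16/32 + 16/32 + 1/32 + 1/32 = 43/32 = 1.34375.
Kraft's inequality requires Σ ≤ 1; here Σ = 1.34375 > 1, so no such prefix code exists.

1.34375; no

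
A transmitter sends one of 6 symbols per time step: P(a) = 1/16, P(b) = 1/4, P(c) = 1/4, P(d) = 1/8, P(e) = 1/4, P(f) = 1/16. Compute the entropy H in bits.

Each probability is a power of 1/2, so log₂(1/p) is an integer.
H = Σ p·log₂(1/p) = 1/16·4 + 1/4·2 + 1/4·2 + 1/8·3 + 1/4·2 + 1/16·4 = 2.375 bits.

2.375 bits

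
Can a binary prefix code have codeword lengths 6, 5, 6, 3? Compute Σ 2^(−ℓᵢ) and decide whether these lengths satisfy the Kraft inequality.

With common denominator 2^6 = 64: Σ 2^(−ℓᵢ) = 1/64 + 2/64 + 1/64 + 8/64 = 12/64 = 0.1875.
Kraft's inequality requires Σ ≤ 1; here Σ = 0.1875 ≤ 1, so such a prefix code exists.

0.1875; yes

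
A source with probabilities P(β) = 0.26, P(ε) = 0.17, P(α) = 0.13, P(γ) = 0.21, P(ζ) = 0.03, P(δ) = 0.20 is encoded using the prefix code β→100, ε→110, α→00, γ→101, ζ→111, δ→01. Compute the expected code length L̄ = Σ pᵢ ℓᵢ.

L̄ = Σ pᵢ·ℓᵢ = 0.26·3 + 0.17·3 + 0.13·2 + 0.21·3 + 0.03·3 + 0.20·2 = 2.67 bits/symbol.

2.67 bits/symbol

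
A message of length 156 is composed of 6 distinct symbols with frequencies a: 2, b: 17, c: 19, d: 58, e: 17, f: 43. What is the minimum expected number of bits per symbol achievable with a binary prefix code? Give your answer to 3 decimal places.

2.333 bits/symbol

Probabilities are the counts divided by 156.
Repeatedly combine the two least-probable nodes; the expected code length is the sum of the merged weights.
merge 1/78 + 17/156 → 19/156
merge 17/156 + 19/156 → 3/13
merge 19/156 + 3/13 → 55/156
merge 43/156 + 55/156 → 49/78
merge 29/78 + 49/78 → 1
L = 19/156 + 3/13 + 55/156 + 49/78 + 1 = 7/3 ≈ 2.333 bits/symbol.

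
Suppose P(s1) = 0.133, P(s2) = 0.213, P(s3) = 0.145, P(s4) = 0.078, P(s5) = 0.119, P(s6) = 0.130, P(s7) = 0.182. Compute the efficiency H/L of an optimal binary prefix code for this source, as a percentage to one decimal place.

Entropy H = −Σ p log₂ p ≈ 2.7488 bits.
Huffman merges: 39/500+119/1000→197/1000; 13/100+133/1000→263/1000; 29/200+91/500→327/1000; 197/1000+213/1000→41/100; 263/1000+327/1000→59/100; 41/100+59/100→1. L = 2787/1000 ≈ 2.7870.
Efficiency = H/L = 2.7488/2.7870 = 98.6%.

98.6%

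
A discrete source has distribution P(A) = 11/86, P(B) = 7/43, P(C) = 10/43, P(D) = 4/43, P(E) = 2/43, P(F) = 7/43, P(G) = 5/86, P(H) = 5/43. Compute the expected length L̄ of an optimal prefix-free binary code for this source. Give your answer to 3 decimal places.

2.872 bits/symbol

Repeatedly combine the two least-probable nodes; the expected code length is the sum of the merged weights.
merge 2/43 + 5/86 → 9/86
merge 4/43 + 9/86 → 17/86
merge 5/43 + 11/86 → 21/86
merge 7/43 + 7/43 → 14/43
merge 17/86 + 10/43 → 37/86
merge 21/86 + 14/43 → 49/86
merge 37/86 + 49/86 → 1
L = 9/86 + 17/86 + 21/86 + 14/43 + 37/86 + 49/86 + 1 = 247/86 ≈ 2.872 bits/symbol.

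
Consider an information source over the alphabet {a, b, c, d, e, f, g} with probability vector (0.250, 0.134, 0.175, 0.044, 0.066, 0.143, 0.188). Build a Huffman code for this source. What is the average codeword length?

Repeatedly combine the two least-probable nodes; the expected code length is the sum of the merged weights.
merge 11/250 + 33/500 → 11/100
merge 11/100 + 67/500 → 61/250
merge 143/1000 + 7/40 → 159/500
merge 47/250 + 61/250 → 54/125
merge 1/4 + 159/500 → 71/125
merge 54/125 + 71/125 → 1
L = 11/100 + 61/250 + 159/500 + 54/125 + 71/125 + 1 = 334/125 = 2.672 bits/symbol.

2.672 bits/symbol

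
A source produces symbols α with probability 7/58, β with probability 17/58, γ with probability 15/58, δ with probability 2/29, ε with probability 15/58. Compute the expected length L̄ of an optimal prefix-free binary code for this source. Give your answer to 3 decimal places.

Repeatedly combine the two least-probable nodes; the expected code length is the sum of the merged weights.
merge 2/29 + 7/58 → 11/58
merge 11/58 + 15/58 → 13/29
merge 15/58 + 17/58 → 16/29
merge 13/29 + 16/29 → 1
L = 11/58 + 13/29 + 16/29 + 1 = 127/58 ≈ 2.190 bits/symbol.

2.190 bits/symbol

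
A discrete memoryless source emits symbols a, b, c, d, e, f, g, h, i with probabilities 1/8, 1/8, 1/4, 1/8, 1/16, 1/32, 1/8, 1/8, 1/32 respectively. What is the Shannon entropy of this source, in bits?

Each probability is a power of 1/2, so log₂(1/p) is an integer.
H = Σ p·log₂(1/p) = 1/8·3 + 1/8·3 + 1/4·2 + 1/8·3 + 1/16·4 + 1/32·5 + 1/8·3 + 1/8·3 + 1/32·5 = 2.9375 bits.

2.9375 bits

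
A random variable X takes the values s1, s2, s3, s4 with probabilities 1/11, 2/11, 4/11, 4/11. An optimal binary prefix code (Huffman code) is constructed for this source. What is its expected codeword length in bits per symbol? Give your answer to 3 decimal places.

Repeatedly combine the two least-probable nodes; the expected code length is the sum of the merged weights.
merge 1/11 + 2/11 → 3/11
merge 3/11 + 4/11 → 7/11
merge 4/11 + 7/11 → 1
L = 3/11 + 7/11 + 1 = 21/11 ≈ 1.909 bits/symbol.

1.909 bits/symbol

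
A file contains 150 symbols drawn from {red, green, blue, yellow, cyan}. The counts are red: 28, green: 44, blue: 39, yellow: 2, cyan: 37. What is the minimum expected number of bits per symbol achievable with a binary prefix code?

Probabilities are the counts divided by 150.
Repeatedly combine the two least-probable nodes; the expected code length is the sum of the merged weights.
merge 1/75 + 14/75 → 1/5
merge 1/5 + 37/150 → 67/150
merge 13/50 + 22/75 → 83/150
merge 67/150 + 83/150 → 1
L = 1/5 + 67/150 + 83/150 + 1 = 11/5 = 2.2 bits/symbol.

2.2 bits/symbol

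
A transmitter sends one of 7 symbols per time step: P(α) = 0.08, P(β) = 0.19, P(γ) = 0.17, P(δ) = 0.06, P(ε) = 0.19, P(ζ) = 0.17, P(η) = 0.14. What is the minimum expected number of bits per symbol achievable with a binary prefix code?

2.76 bits/symbol

Repeatedly combine the two least-probable nodes; the expected code length is the sum of the merged weights.
merge 3/50 + 2/25 → 7/50
merge 7/50 + 7/50 → 7/25
merge 17/100 + 17/100 → 17/50
merge 19/100 + 19/100 → 19/50
merge 7/25 + 17/50 → 31/50
merge 19/50 + 31/50 → 1
L = 7/50 + 7/25 + 17/50 + 19/50 + 31/50 + 1 = 69/25 = 2.76 bits/symbol.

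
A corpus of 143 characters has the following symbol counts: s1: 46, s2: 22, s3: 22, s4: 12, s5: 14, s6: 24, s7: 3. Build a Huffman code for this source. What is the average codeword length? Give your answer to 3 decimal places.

Probabilities are the counts divided by 143.
Repeatedly combine the two least-probable nodes; the expected code length is the sum of the merged weights.
merge 3/143 + 12/143 → 15/143
merge 14/143 + 15/143 → 29/143
merge 2/13 + 2/13 → 4/13
merge 24/143 + 29/143 → 53/143
merge 4/13 + 46/143 → 90/143
merge 53/143 + 90/143 → 1
L = 15/143 + 29/143 + 4/13 + 53/143 + 90/143 + 1 = 34/13 ≈ 2.615 bits/symbol.

2.615 bits/symbol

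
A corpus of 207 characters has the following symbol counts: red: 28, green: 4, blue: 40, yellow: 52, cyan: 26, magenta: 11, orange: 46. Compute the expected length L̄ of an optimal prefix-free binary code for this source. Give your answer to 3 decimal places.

2.599 bits/symbol

Probabilities are the counts divided by 207.
Repeatedly combine the two least-probable nodes; the expected code length is the sum of the merged weights.
merge 4/207 + 11/207 → 5/69
merge 5/69 + 26/207 → 41/207
merge 28/207 + 40/207 → 68/207
merge 41/207 + 2/9 → 29/69
merge 52/207 + 68/207 → 40/69
merge 29/69 + 40/69 → 1
L = 5/69 + 41/207 + 68/207 + 29/69 + 40/69 + 1 = 538/207 ≈ 2.599 bits/symbol.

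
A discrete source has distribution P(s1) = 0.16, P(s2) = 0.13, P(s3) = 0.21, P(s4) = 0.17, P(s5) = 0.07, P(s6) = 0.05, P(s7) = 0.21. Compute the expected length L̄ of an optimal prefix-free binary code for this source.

Repeatedly combine the two least-probable nodes; the expected code length is the sum of the merged weights.
merge 1/20 + 7/100 → 3/25
merge 3/25 + 13/100 → 1/4
merge 4/25 + 17/100 → 33/100
merge 21/100 + 21/100 → 21/50
merge 1/4 + 33/100 → 29/50
merge 21/50 + 29/50 → 1
L = 3/25 + 1/4 + 33/100 + 21/50 + 29/50 + 1 = 27/10 = 2.7 bits/symbol.

2.7 bits/symbol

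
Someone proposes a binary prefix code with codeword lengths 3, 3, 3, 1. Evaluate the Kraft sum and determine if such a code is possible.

0.875; yes

With common denominator 2^3 = 8: Σ 2^(−ℓᵢ) = 1/8 + 1/8 + 1/8 + 4/8 = 7/8 = 0.875.
Kraft's inequality requires Σ ≤ 1; here Σ = 0.875 ≤ 1, so such a prefix code exists.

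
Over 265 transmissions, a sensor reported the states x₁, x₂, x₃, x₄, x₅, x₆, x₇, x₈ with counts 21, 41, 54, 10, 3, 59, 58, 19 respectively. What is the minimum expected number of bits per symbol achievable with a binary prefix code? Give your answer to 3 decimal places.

Probabilities are the counts divided by 265.
Repeatedly combine the two least-probable nodes; the expected code length is the sum of the merged weights.
merge 3/265 + 2/53 → 13/265
merge 13/265 + 19/265 → 32/265
merge 21/265 + 32/265 → 1/5
merge 41/265 + 1/5 → 94/265
merge 54/265 + 58/265 → 112/265
merge 59/265 + 94/265 → 153/265
merge 112/265 + 153/265 → 1
L = 13/265 + 32/265 + 1/5 + 94/265 + 112/265 + 153/265 + 1 = 722/265 ≈ 2.725 bits/symbol.

2.725 bits/symbol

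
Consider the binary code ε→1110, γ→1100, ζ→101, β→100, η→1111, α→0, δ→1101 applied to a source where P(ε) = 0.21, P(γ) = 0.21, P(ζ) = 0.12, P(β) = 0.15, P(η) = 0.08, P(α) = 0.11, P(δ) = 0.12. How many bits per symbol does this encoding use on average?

L̄ = Σ pᵢ·ℓᵢ = 0.21·4 + 0.21·4 + 0.12·3 + 0.15·3 + 0.08·4 + 0.11·1 + 0.12·4 = 3.4 bits/symbol.

3.4 bits/symbol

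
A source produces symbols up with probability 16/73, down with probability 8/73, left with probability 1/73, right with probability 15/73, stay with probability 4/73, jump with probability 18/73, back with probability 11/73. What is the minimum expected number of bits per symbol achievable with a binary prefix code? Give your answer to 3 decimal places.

2.575 bits/symbol

Repeatedly combine the two least-probable nodes; the expected code length is the sum of the merged weights.
merge 1/73 + 4/73 → 5/73
merge 5/73 + 8/73 → 13/73
merge 11/73 + 13/73 → 24/73
merge 15/73 + 16/73 → 31/73
merge 18/73 + 24/73 → 42/73
merge 31/73 + 42/73 → 1
L = 5/73 + 13/73 + 24/73 + 31/73 + 42/73 + 1 = 188/73 ≈ 2.575 bits/symbol.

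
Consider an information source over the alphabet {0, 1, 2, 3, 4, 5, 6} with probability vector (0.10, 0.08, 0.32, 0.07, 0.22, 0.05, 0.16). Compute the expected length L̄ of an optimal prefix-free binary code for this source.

2.58 bits/symbol

Repeatedly combine the two least-probable nodes; the expected code length is the sum of the merged weights.
merge 1/20 + 7/100 → 3/25
merge 2/25 + 1/10 → 9/50
merge 3/25 + 4/25 → 7/25
merge 9/50 + 11/50 → 2/5
merge 7/25 + 8/25 → 3/5
merge 2/5 + 3/5 → 1
L = 3/25 + 9/50 + 7/25 + 2/5 + 3/5 + 1 = 129/50 = 2.58 bits/symbol.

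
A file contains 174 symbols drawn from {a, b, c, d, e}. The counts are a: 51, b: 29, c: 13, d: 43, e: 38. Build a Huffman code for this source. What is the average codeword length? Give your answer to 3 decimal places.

2.241 bits/symbol

Probabilities are the counts divided by 174.
Repeatedly combine the two least-probable nodes; the expected code length is the sum of the merged weights.
merge 13/174 + 1/6 → 7/29
merge 19/87 + 7/29 → 40/87
merge 43/174 + 17/58 → 47/87
merge 40/87 + 47/87 → 1
L = 7/29 + 40/87 + 47/87 + 1 = 65/29 ≈ 2.241 bits/symbol.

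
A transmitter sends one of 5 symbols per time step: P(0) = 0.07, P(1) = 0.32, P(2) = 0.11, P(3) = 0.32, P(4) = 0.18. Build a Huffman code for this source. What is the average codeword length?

Repeatedly combine the two least-probable nodes; the expected code length is the sum of the merged weights.
merge 7/100 + 11/100 → 9/50
merge 9/50 + 9/50 → 9/25
merge 8/25 + 8/25 → 16/25
merge 9/25 + 16/25 → 1
L = 9/50 + 9/25 + 16/25 + 1 = 109/50 = 2.18 bits/symbol.

2.18 bits/symbol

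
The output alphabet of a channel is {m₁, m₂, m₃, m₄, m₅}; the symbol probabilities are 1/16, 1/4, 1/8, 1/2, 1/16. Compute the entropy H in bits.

1.875 bits

Each probability is a power of 1/2, so log₂(1/p) is an integer.
H = Σ p·log₂(1/p) = 1/16·4 + 1/4·2 + 1/8·3 + 1/2·1 + 1/16·4 = 1.875 bits.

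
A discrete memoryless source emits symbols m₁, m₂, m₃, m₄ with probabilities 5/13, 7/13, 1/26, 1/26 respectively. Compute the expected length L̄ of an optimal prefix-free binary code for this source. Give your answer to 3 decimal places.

Repeatedly combine the two least-probable nodes; the expected code length is the sum of the merged weights.
merge 1/26 + 1/26 → 1/13
merge 1/13 + 5/13 → 6/13
merge 6/13 + 7/13 → 1
L = 1/13 + 6/13 + 1 = 20/13 ≈ 1.538 bits/symbol.

1.538 bits/symbol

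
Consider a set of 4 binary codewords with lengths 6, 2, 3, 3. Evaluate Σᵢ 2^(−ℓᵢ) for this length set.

With common denominator 2^6 = 64: Σ 2^(−ℓᵢ) = 1/64 + 16/64 + 8/64 + 8/64 = 33/64 = 0.515625.

0.515625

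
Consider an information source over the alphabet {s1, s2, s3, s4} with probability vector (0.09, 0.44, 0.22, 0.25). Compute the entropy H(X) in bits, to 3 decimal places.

1.814 bits

H = −Σ pᵢ log₂ pᵢ.
−0.09·log₂(0.09) = 0.3127
−0.44·log₂(0.44) = 0.5211
−0.22·log₂(0.22) = 0.4806
−0.25·log₂(0.25) = 0.5000
Sum ≈ 1.8144 → 1.814 bits.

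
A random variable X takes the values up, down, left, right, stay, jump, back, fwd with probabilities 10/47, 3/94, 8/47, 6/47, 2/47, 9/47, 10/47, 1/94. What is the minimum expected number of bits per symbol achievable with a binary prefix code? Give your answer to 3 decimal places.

2.702 bits/symbol

Repeatedly combine the two least-probable nodes; the expected code length is the sum of the merged weights.
merge 1/94 + 3/94 → 2/47
merge 2/47 + 2/47 → 4/47
merge 4/47 + 6/47 → 10/47
merge 8/47 + 9/47 → 17/47
merge 10/47 + 10/47 → 20/47
merge 10/47 + 17/47 → 27/47
merge 20/47 + 27/47 → 1
L = 2/47 + 4/47 + 10/47 + 17/47 + 20/47 + 27/47 + 1 = 127/47 ≈ 2.702 bits/symbol.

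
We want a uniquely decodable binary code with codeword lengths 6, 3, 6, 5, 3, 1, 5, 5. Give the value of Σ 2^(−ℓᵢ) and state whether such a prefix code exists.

With common denominator 2^6 = 64: Σ 2^(−ℓᵢ) = 1/64 + 8/64 + 1/64 + 2/64 + 8/64 + 32/64 + 2/64 + 2/64 = 56/64 = 0.875.
Kraft's inequality requires Σ ≤ 1; here Σ = 0.875 ≤ 1, so such a prefix code exists.

0.875; yes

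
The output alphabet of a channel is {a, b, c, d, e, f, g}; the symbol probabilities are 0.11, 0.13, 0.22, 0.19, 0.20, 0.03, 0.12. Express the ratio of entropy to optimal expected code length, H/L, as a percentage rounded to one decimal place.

Entropy H = −Σ p log₂ p ≈ 2.6520 bits.
Huffman merges: 3/100+11/100→7/50; 3/25+13/100→1/4; 7/50+19/100→33/100; 1/5+11/50→21/50; 1/4+33/100→29/50; 21/50+29/50→1. L = 68/25 ≈ 2.7200.
Efficiency = H/L = 2.6520/2.7200 = 97.5%.

97.5%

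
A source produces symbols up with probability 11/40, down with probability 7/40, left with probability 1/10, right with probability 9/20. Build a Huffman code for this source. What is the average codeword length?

Repeatedly combine the two least-probable nodes; the expected code length is the sum of the merged weights.
merge 1/10 + 7/40 → 11/40
merge 11/40 + 11/40 → 11/20
merge 9/20 + 11/20 → 1
L = 11/40 + 11/20 + 1 = 73/40 = 1.825 bits/symbol.

1.825 bits/symbol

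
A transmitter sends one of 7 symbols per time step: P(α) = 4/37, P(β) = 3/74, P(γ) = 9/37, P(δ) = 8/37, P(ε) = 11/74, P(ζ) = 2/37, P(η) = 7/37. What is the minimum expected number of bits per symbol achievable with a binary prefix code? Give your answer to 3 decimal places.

Repeatedly combine the two least-probable nodes; the expected code length is the sum of the merged weights.
merge 3/74 + 2/37 → 7/74
merge 7/74 + 4/37 → 15/74
merge 11/74 + 7/37 → 25/74
merge 15/74 + 8/37 → 31/74
merge 9/37 + 25/74 → 43/74
merge 31/74 + 43/74 → 1
L = 7/74 + 15/74 + 25/74 + 31/74 + 43/74 + 1 = 195/74 ≈ 2.635 bits/symbol.

2.635 bits/symbol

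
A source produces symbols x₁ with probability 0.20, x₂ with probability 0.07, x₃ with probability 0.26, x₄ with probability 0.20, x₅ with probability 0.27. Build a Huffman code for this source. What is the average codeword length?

Repeatedly combine the two least-probable nodes; the expected code length is the sum of the merged weights.
merge 7/100 + 1/5 → 27/100
merge 1/5 + 13/50 → 23/50
merge 27/100 + 27/100 → 27/50
merge 23/50 + 27/50 → 1
L = 27/100 + 23/50 + 27/50 + 1 = 227/100 = 2.27 bits/symbol.

2.27 bits/symbol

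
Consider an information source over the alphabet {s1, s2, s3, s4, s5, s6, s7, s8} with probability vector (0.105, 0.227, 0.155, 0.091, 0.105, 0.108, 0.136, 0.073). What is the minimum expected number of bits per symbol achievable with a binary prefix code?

2.937 bits/symbol

Repeatedly combine the two least-probable nodes; the expected code length is the sum of the merged weights.
merge 73/1000 + 91/1000 → 41/250
merge 21/200 + 21/200 → 21/100
merge 27/250 + 17/125 → 61/250
merge 31/200 + 41/250 → 319/1000
merge 21/100 + 227/1000 → 437/1000
merge 61/250 + 319/1000 → 563/1000
merge 437/1000 + 563/1000 → 1
L = 41/250 + 21/100 + 61/250 + 319/1000 + 437/1000 + 563/1000 + 1 = 2937/1000 = 2.937 bits/symbol.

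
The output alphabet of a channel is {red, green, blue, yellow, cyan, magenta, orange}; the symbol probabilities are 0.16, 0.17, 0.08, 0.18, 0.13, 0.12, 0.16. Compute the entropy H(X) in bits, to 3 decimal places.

H = −Σ pᵢ log₂ pᵢ.
−0.16·log₂(0.16) = 0.4230
−0.17·log₂(0.17) = 0.4346
−0.08·log₂(0.08) = 0.2915
−0.18·log₂(0.18) = 0.4453
−0.13·log₂(0.13) = 0.3826
−0.12·log₂(0.12) = 0.3671
−0.16·log₂(0.16) = 0.4230
Sum ≈ 2.7671 → 2.767 bits.

2.767 bits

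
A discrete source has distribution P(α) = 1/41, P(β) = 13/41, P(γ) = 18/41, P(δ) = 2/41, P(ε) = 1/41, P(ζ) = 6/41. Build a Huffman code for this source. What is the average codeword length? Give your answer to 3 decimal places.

Repeatedly combine the two least-probable nodes; the expected code length is the sum of the merged weights.
merge 1/41 + 1/41 → 2/41
merge 2/41 + 2/41 → 4/41
merge 4/41 + 6/41 → 10/41
merge 10/41 + 13/41 → 23/41
merge 18/41 + 23/41 → 1
L = 2/41 + 4/41 + 10/41 + 23/41 + 1 = 80/41 ≈ 1.951 bits/symbol.

1.951 bits/symbol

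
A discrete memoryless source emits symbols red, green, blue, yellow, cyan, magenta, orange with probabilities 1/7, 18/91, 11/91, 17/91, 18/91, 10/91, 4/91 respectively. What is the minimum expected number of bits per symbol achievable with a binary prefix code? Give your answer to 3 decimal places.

2.758 bits/symbol

Repeatedly combine the two least-probable nodes; the expected code length is the sum of the merged weights.
merge 4/91 + 10/91 → 2/13
merge 11/91 + 1/7 → 24/91
merge 2/13 + 17/91 → 31/91
merge 18/91 + 18/91 → 36/91
merge 24/91 + 31/91 → 55/91
merge 36/91 + 55/91 → 1
L = 2/13 + 24/91 + 31/91 + 36/91 + 55/91 + 1 = 251/91 ≈ 2.758 bits/symbol.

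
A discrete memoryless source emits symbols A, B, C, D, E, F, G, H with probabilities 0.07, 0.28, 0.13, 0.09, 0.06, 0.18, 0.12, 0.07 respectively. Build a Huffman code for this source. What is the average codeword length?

2.83 bits/symbol

Repeatedly combine the two least-probable nodes; the expected code length is the sum of the merged weights.
merge 3/50 + 7/100 → 13/100
merge 7/100 + 9/100 → 4/25
merge 3/25 + 13/100 → 1/4
merge 13/100 + 4/25 → 29/100
merge 9/50 + 1/4 → 43/100
merge 7/25 + 29/100 → 57/100
merge 43/100 + 57/100 → 1
L = 13/100 + 4/25 + 1/4 + 29/100 + 43/100 + 57/100 + 1 = 283/100 = 2.83 bits/symbol.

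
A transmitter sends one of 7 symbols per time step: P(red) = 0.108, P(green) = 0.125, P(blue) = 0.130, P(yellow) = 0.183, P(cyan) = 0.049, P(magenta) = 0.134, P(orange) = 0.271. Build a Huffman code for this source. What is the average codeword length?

2.703 bits/symbol

Repeatedly combine the two least-probable nodes; the expected code length is the sum of the merged weights.
merge 49/1000 + 27/250 → 157/1000
merge 1/8 + 13/100 → 51/200
merge 67/500 + 157/1000 → 291/1000
merge 183/1000 + 51/200 → 219/500
merge 271/1000 + 291/1000 → 281/500
merge 219/500 + 281/500 → 1
L = 157/1000 + 51/200 + 291/1000 + 219/500 + 281/500 + 1 = 2703/1000 = 2.703 bits/symbol.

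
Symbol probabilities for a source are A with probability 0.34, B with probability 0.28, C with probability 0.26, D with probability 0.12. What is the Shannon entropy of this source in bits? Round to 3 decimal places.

1.916 bits

H = −Σ pᵢ log₂ pᵢ.
−0.34·log₂(0.34) = 0.5292
−0.28·log₂(0.28) = 0.5142
−0.26·log₂(0.26) = 0.5053
−0.12·log₂(0.12) = 0.3671
Sum ≈ 1.9157 → 1.916 bits.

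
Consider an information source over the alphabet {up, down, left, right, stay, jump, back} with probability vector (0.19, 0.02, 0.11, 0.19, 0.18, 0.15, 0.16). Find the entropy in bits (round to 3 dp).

2.652 bits

H = −Σ pᵢ log₂ pᵢ.
−0.19·log₂(0.19) = 0.4552
−0.02·log₂(0.02) = 0.1129
−0.11·log₂(0.11) = 0.3503
−0.19·log₂(0.19) = 0.4552
−0.18·log₂(0.18) = 0.4453
−0.15·log₂(0.15) = 0.4105
−0.16·log₂(0.16) = 0.4230
Sum ≈ 2.6525 → 2.652 bits.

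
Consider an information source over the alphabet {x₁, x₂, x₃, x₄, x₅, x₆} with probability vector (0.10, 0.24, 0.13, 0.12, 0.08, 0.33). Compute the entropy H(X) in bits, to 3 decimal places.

H = −Σ pᵢ log₂ pᵢ.
−0.10·log₂(0.10) = 0.3322
−0.24·log₂(0.24) = 0.4941
−0.13·log₂(0.13) = 0.3826
−0.12·log₂(0.12) = 0.3671
−0.08·log₂(0.08) = 0.2915
−0.33·log₂(0.33) = 0.5278
Sum ≈ 2.3954 → 2.395 bits.

2.395 bits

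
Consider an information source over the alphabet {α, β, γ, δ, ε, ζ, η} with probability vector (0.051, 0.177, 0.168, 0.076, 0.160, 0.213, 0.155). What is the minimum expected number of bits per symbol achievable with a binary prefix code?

Repeatedly combine the two least-probable nodes; the expected code length is the sum of the merged weights.
merge 51/1000 + 19/250 → 127/1000
merge 127/1000 + 31/200 → 141/500
merge 4/25 + 21/125 → 41/125
merge 177/1000 + 213/1000 → 39/100
merge 141/500 + 41/125 → 61/100
merge 39/100 + 61/100 → 1
L = 127/1000 + 141/500 + 41/125 + 39/100 + 61/100 + 1 = 2737/1000 = 2.737 bits/symbol.

2.737 bits/symbol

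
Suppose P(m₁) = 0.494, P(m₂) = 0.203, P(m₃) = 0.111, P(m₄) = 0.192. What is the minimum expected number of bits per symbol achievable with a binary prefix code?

1.809 bits/symbol

Repeatedly combine the two least-probable nodes; the expected code length is the sum of the merged weights.
merge 111/1000 + 24/125 → 303/1000
merge 203/1000 + 303/1000 → 253/500
merge 247/500 + 253/500 → 1
L = 303/1000 + 253/500 + 1 = 1809/1000 = 1.809 bits/symbol.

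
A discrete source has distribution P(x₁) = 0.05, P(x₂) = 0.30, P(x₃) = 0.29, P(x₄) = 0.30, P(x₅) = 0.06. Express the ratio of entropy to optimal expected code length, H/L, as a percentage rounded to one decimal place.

Entropy H = −Σ p log₂ p ≈ 2.0197 bits.
Huffman merges: 1/20+3/50→11/100; 11/100+29/100→2/5; 3/10+3/10→3/5; 2/5+3/5→1. L = 211/100 ≈ 2.1100.
Efficiency = H/L = 2.0197/2.1100 = 95.7%.

95.7%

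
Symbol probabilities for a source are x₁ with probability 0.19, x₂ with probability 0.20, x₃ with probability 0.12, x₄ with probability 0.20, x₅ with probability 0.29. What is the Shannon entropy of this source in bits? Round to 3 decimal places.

2.269 bits

H = −Σ pᵢ log₂ pᵢ.
−0.19·log₂(0.19) = 0.4552
−0.20·log₂(0.20) = 0.4644
−0.12·log₂(0.12) = 0.3671
−0.20·log₂(0.20) = 0.4644
−0.29·log₂(0.29) = 0.5179
Sum ≈ 2.2690 → 2.269 bits.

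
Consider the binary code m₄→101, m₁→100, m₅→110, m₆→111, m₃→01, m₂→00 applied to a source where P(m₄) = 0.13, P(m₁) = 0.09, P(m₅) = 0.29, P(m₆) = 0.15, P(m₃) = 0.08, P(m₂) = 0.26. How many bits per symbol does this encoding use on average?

L̄ = Σ pᵢ·ℓᵢ = 0.13·3 + 0.09·3 + 0.29·3 + 0.15·3 + 0.08·2 + 0.26·2 = 2.66 bits/symbol.

2.66 bits/symbol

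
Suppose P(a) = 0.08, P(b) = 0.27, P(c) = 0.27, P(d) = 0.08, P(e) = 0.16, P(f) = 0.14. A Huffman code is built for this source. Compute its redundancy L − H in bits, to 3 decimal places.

0.037 bits

Entropy H = −Σ p log₂ p ≈ 2.4232 bits.
Huffman merges: 2/25+2/25→4/25; 7/50+4/25→3/10; 4/25+27/100→43/100; 27/100+3/10→57/100; 43/100+57/100→1. L = 123/50 ≈ 2.4600.
L − H = 2.4600 − 2.4232 = 0.037 bits.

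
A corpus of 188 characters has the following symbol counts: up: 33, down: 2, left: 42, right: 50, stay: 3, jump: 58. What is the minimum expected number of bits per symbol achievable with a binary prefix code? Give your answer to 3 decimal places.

2.229 bits/symbol

Probabilities are the counts divided by 188.
Repeatedly combine the two least-probable nodes; the expected code length is the sum of the merged weights.
merge 1/94 + 3/188 → 5/188
merge 5/188 + 33/188 → 19/94
merge 19/94 + 21/94 → 20/47
merge 25/94 + 29/94 → 27/47
merge 20/47 + 27/47 → 1
L = 5/188 + 19/94 + 20/47 + 27/47 + 1 = 419/188 ≈ 2.229 bits/symbol.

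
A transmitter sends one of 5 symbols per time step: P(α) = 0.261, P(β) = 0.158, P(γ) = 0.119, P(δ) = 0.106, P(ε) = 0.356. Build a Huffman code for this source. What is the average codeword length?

2.225 bits/symbol

Repeatedly combine the two least-probable nodes; the expected code length is the sum of the merged weights.
merge 53/500 + 119/1000 → 9/40
merge 79/500 + 9/40 → 383/1000
merge 261/1000 + 89/250 → 617/1000
merge 383/1000 + 617/1000 → 1
L = 9/40 + 383/1000 + 617/1000 + 1 = 89/40 = 2.225 bits/symbol.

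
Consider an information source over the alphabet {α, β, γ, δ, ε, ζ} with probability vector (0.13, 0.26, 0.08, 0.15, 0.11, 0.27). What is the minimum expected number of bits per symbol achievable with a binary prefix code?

Repeatedly combine the two least-probable nodes; the expected code length is the sum of the merged weights.
merge 2/25 + 11/100 → 19/100
merge 13/100 + 3/20 → 7/25
merge 19/100 + 13/50 → 9/20
merge 27/100 + 7/25 → 11/20
merge 9/20 + 11/20 → 1
L = 19/100 + 7/25 + 9/20 + 11/20 + 1 = 247/100 = 2.47 bits/symbol.

2.47 bits/symbol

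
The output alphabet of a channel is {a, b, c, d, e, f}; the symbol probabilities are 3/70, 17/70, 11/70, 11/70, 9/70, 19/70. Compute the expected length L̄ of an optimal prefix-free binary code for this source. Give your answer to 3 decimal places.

2.486 bits/symbol

Repeatedly combine the two least-probable nodes; the expected code length is the sum of the merged weights.
merge 3/70 + 9/70 → 6/35
merge 11/70 + 11/70 → 11/35
merge 6/35 + 17/70 → 29/70
merge 19/70 + 11/35 → 41/70
merge 29/70 + 41/70 → 1
L = 6/35 + 11/35 + 29/70 + 41/70 + 1 = 87/35 ≈ 2.486 bits/symbol.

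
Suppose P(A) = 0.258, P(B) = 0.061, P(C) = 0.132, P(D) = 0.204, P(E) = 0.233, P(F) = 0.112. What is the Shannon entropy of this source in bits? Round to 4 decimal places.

2.4473 bits

H = −Σ pᵢ log₂ pᵢ.
−0.258·log₂(0.258) = 0.5043
−0.061·log₂(0.061) = 0.2461
−0.132·log₂(0.132) = 0.3856
−0.204·log₂(0.204) = 0.4678
−0.233·log₂(0.233) = 0.4897
−0.112·log₂(0.112) = 0.3537
Sum ≈ 2.4473 → 2.4473 bits.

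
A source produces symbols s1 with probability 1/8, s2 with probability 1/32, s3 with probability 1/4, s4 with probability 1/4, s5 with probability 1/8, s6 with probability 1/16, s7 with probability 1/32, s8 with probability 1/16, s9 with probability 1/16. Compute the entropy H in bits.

Each probability is a power of 1/2, so log₂(1/p) is an integer.
H = Σ p·log₂(1/p) = 1/8·3 + 1/32·5 + 1/4·2 + 1/4·2 + 1/8·3 + 1/16·4 + 1/32·5 + 1/16·4 + 1/16·4 = 2.8125 bits.

2.8125 bits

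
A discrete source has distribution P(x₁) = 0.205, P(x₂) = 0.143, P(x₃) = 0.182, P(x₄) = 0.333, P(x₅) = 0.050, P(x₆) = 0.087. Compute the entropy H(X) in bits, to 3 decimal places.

2.368 bits

H = −Σ pᵢ log₂ pᵢ.
−0.205·log₂(0.205) = 0.4687
−0.143·log₂(0.143) = 0.4012
−0.182·log₂(0.182) = 0.4474
−0.333·log₂(0.333) = 0.5283
−0.050·log₂(0.050) = 0.2161
−0.087·log₂(0.087) = 0.3065
Sum ≈ 2.3681 → 2.368 bits.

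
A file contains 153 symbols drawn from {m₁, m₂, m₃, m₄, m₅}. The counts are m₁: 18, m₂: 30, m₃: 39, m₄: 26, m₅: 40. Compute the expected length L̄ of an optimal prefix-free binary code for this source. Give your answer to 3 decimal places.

2.288 bits/symbol

Probabilities are the counts divided by 153.
Repeatedly combine the two least-probable nodes; the expected code length is the sum of the merged weights.
merge 2/17 + 26/153 → 44/153
merge 10/51 + 13/51 → 23/51
merge 40/153 + 44/153 → 28/51
merge 23/51 + 28/51 → 1
L = 44/153 + 23/51 + 28/51 + 1 = 350/153 ≈ 2.288 bits/symbol.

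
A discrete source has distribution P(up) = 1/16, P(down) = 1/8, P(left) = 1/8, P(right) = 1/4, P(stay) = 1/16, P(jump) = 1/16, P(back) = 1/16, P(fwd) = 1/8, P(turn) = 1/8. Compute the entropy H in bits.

3 bits

Each probability is a power of 1/2, so log₂(1/p) is an integer.
H = Σ p·log₂(1/p) = 1/16·4 + 1/8·3 + 1/8·3 + 1/4·2 + 1/16·4 + 1/16·4 + 1/16·4 + 1/8·3 + 1/8·3 = 3 bits.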